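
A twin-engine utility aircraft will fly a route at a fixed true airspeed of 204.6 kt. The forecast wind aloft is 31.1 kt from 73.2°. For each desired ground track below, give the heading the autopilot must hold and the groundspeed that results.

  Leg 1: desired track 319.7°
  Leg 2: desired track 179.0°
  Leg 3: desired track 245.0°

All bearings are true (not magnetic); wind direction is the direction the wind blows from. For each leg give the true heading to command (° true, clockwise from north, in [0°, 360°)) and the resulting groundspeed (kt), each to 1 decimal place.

Leg 1: heading=327.7°, groundspeed=215.0 kt
Leg 2: heading=170.6°, groundspeed=210.9 kt
Leg 3: heading=243.8°, groundspeed=235.3 kt

Leg 1: desired track 319.7°; wind correction +8.0° → command heading 327.7°, groundspeed 215.0 kt
Leg 2: desired track 179.0°; wind correction -8.4° → command heading 170.6°, groundspeed 210.9 kt
Leg 3: desired track 245.0°; wind correction -1.2° → command heading 243.8°, groundspeed 235.3 kt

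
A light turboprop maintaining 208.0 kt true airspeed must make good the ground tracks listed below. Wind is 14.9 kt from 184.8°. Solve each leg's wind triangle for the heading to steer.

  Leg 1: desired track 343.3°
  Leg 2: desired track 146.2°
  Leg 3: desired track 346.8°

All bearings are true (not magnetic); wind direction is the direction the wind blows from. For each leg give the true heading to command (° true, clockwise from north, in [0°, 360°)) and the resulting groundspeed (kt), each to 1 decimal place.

Leg 1: desired track 343.3°; wind correction -1.5° → command heading 341.8°, groundspeed 221.8 kt
Leg 2: desired track 146.2°; wind correction +2.6° → command heading 148.8°, groundspeed 196.1 kt
Leg 3: desired track 346.8°; wind correction -1.3° → command heading 345.5°, groundspeed 222.1 kt

Leg 1: heading=341.8°, groundspeed=221.8 kt
Leg 2: heading=148.8°, groundspeed=196.1 kt
Leg 3: heading=345.5°, groundspeed=222.1 kt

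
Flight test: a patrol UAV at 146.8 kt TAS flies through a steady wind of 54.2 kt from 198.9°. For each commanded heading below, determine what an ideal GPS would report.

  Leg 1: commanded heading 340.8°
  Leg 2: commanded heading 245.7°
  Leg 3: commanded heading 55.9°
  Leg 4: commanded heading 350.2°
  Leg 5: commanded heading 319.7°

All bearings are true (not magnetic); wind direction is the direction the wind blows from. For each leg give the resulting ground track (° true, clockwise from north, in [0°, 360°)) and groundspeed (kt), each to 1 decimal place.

Leg 1: heading 340.8°; drift +10.0° → track 350.8°, groundspeed 192.4 kt
Leg 2: heading 245.7°; drift +19.8° → track 265.5°, groundspeed 116.6 kt
Leg 3: heading 55.9°; drift -9.7° → track 46.2°, groundspeed 192.9 kt
Leg 4: heading 350.2°; drift +7.6° → track 357.8°, groundspeed 196.1 kt
Leg 5: heading 319.7°; drift +14.9° → track 334.6°, groundspeed 180.7 kt

Leg 1: track=350.8°, groundspeed=192.4 kt
Leg 2: track=265.5°, groundspeed=116.6 kt
Leg 3: track=46.2°, groundspeed=192.9 kt
Leg 4: track=357.8°, groundspeed=196.1 kt
Leg 5: track=334.6°, groundspeed=180.7 kt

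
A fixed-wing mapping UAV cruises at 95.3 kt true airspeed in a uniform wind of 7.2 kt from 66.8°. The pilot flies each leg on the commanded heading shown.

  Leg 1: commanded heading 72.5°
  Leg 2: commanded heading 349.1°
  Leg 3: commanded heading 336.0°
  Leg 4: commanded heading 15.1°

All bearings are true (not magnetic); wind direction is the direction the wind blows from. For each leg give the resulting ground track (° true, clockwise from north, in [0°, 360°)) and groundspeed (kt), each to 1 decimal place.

Leg 1: heading 72.5°; drift +0.5° → track 73.0°, groundspeed 88.1 kt
Leg 2: heading 349.1°; drift -4.3° → track 344.8°, groundspeed 94.0 kt
Leg 3: heading 336.0°; drift -4.3° → track 331.7°, groundspeed 95.7 kt
Leg 4: heading 15.1°; drift -3.6° → track 11.5°, groundspeed 91.0 kt

Leg 1: track=73.0°, groundspeed=88.1 kt
Leg 2: track=344.8°, groundspeed=94.0 kt
Leg 3: track=331.7°, groundspeed=95.7 kt
Leg 4: track=11.5°, groundspeed=91.0 kt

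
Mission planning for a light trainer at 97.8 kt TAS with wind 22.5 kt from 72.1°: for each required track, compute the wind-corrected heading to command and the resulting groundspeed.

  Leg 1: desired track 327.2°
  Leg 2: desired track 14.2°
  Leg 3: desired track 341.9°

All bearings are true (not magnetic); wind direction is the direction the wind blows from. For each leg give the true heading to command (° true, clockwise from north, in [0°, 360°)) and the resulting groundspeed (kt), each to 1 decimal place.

Leg 1: heading=340.0°, groundspeed=101.1 kt
Leg 2: heading=25.4°, groundspeed=84.0 kt
Leg 3: heading=355.2°, groundspeed=95.3 kt

Leg 1: desired track 327.2°; wind correction +12.8° → command heading 340.0°, groundspeed 101.1 kt
Leg 2: desired track 14.2°; wind correction +11.2° → command heading 25.4°, groundspeed 84.0 kt
Leg 3: desired track 341.9°; wind correction +13.3° → command heading 355.2°, groundspeed 95.3 kt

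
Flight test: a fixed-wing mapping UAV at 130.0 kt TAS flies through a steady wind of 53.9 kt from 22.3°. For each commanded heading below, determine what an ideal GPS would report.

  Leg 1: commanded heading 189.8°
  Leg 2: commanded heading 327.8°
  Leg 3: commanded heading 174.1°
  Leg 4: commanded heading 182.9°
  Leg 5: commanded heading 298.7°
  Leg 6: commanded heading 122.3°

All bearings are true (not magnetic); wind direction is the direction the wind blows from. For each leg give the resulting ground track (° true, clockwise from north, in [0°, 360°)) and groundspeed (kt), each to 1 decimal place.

Leg 1: heading 189.8°; drift +3.7° → track 193.5°, groundspeed 183.0 kt
Leg 2: heading 327.8°; drift -24.0° → track 303.8°, groundspeed 108.0 kt
Leg 3: heading 174.1°; drift +8.2° → track 182.3°, groundspeed 179.3 kt
Leg 4: heading 182.9°; drift +5.7° → track 188.6°, groundspeed 181.7 kt
Leg 5: heading 298.7°; drift -23.4° → track 275.3°, groundspeed 135.1 kt
Leg 6: heading 122.3°; drift +20.9° → track 143.2°, groundspeed 149.1 kt

Leg 1: track=193.5°, groundspeed=183.0 kt
Leg 2: track=303.8°, groundspeed=108.0 kt
Leg 3: track=182.3°, groundspeed=179.3 kt
Leg 4: track=188.6°, groundspeed=181.7 kt
Leg 5: track=275.3°, groundspeed=135.1 kt
Leg 6: track=143.2°, groundspeed=149.1 kt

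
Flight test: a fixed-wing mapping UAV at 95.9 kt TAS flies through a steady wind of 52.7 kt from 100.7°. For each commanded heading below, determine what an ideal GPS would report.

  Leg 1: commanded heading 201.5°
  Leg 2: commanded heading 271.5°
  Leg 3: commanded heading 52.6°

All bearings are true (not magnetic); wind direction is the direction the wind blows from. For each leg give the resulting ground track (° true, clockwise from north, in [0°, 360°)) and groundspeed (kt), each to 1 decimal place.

Leg 1: heading 201.5°; drift +26.1° → track 227.6°, groundspeed 117.8 kt
Leg 2: heading 271.5°; drift +3.3° → track 274.8°, groundspeed 148.2 kt
Leg 3: heading 52.6°; drift -32.9° → track 19.7°, groundspeed 72.3 kt

Leg 1: track=227.6°, groundspeed=117.8 kt
Leg 2: track=274.8°, groundspeed=148.2 kt
Leg 3: track=19.7°, groundspeed=72.3 kt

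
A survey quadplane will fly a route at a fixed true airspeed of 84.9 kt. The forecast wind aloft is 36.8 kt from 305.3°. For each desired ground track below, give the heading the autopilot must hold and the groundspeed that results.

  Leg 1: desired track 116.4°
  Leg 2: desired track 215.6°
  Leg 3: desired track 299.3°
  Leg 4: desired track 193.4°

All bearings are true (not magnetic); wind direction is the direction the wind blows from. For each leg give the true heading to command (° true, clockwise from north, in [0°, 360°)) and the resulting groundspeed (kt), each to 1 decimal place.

Leg 1: heading=112.6°, groundspeed=121.1 kt
Leg 2: heading=241.3°, groundspeed=76.3 kt
Leg 3: heading=301.9°, groundspeed=48.2 kt
Leg 4: heading=217.1°, groundspeed=91.5 kt

Leg 1: desired track 116.4°; wind correction -3.8° → command heading 112.6°, groundspeed 121.1 kt
Leg 2: desired track 215.6°; wind correction +25.7° → command heading 241.3°, groundspeed 76.3 kt
Leg 3: desired track 299.3°; wind correction +2.6° → command heading 301.9°, groundspeed 48.2 kt
Leg 4: desired track 193.4°; wind correction +23.7° → command heading 217.1°, groundspeed 91.5 kt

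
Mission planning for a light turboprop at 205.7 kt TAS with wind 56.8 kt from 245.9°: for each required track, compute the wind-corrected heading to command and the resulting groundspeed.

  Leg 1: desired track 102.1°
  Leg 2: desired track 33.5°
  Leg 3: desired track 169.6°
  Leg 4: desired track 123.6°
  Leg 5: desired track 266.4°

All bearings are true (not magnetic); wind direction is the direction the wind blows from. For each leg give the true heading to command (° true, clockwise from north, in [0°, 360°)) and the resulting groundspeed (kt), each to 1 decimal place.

Leg 1: heading=111.5°, groundspeed=248.8 kt
Leg 2: heading=25.0°, groundspeed=251.4 kt
Leg 3: heading=185.2°, groundspeed=184.7 kt
Leg 4: heading=137.1°, groundspeed=230.4 kt
Leg 5: heading=260.9°, groundspeed=151.5 kt

Leg 1: desired track 102.1°; wind correction +9.4° → command heading 111.5°, groundspeed 248.8 kt
Leg 2: desired track 33.5°; wind correction -8.5° → command heading 25.0°, groundspeed 251.4 kt
Leg 3: desired track 169.6°; wind correction +15.6° → command heading 185.2°, groundspeed 184.7 kt
Leg 4: desired track 123.6°; wind correction +13.5° → command heading 137.1°, groundspeed 230.4 kt
Leg 5: desired track 266.4°; wind correction -5.5° → command heading 260.9°, groundspeed 151.5 kt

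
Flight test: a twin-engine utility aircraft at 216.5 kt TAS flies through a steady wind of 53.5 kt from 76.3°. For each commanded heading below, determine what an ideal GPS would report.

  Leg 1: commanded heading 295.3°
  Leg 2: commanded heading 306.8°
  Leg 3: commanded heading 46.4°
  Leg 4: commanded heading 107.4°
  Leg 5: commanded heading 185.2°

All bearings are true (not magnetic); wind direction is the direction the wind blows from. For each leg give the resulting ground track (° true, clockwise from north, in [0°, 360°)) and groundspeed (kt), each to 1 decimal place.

Leg 1: heading 295.3°; drift -7.4° → track 287.9°, groundspeed 260.3 kt
Leg 2: heading 306.8°; drift -9.4° → track 297.4°, groundspeed 253.9 kt
Leg 3: heading 46.4°; drift -8.9° → track 37.5°, groundspeed 172.2 kt
Leg 4: heading 107.4°; drift +9.2° → track 116.6°, groundspeed 172.9 kt
Leg 5: heading 185.2°; drift +12.2° → track 197.4°, groundspeed 239.2 kt

Leg 1: track=287.9°, groundspeed=260.3 kt
Leg 2: track=297.4°, groundspeed=253.9 kt
Leg 3: track=37.5°, groundspeed=172.2 kt
Leg 4: track=116.6°, groundspeed=172.9 kt
Leg 5: track=197.4°, groundspeed=239.2 kt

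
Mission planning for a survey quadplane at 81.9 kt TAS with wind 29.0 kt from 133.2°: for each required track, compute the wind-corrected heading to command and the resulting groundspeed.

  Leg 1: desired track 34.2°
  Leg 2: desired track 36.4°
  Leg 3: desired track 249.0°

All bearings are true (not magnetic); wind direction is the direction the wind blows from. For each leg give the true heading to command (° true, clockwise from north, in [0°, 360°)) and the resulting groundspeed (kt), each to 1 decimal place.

Leg 1: heading=54.7°, groundspeed=81.3 kt
Leg 2: heading=57.0°, groundspeed=80.1 kt
Leg 3: heading=230.4°, groundspeed=90.2 kt

Leg 1: desired track 34.2°; wind correction +20.5° → command heading 54.7°, groundspeed 81.3 kt
Leg 2: desired track 36.4°; wind correction +20.6° → command heading 57.0°, groundspeed 80.1 kt
Leg 3: desired track 249.0°; wind correction -18.6° → command heading 230.4°, groundspeed 90.2 kt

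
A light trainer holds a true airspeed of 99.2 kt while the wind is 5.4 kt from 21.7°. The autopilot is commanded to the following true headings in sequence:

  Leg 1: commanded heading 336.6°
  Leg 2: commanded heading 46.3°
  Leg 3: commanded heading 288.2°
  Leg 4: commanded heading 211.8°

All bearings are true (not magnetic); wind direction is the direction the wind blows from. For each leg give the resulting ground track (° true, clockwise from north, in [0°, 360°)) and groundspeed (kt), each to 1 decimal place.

Leg 1: track=334.3°, groundspeed=95.5 kt
Leg 2: track=47.7°, groundspeed=94.3 kt
Leg 3: track=285.1°, groundspeed=99.7 kt
Leg 4: track=211.3°, groundspeed=104.5 kt

Leg 1: heading 336.6°; drift -2.3° → track 334.3°, groundspeed 95.5 kt
Leg 2: heading 46.3°; drift +1.4° → track 47.7°, groundspeed 94.3 kt
Leg 3: heading 288.2°; drift -3.1° → track 285.1°, groundspeed 99.7 kt
Leg 4: heading 211.8°; drift -0.5° → track 211.3°, groundspeed 104.5 kt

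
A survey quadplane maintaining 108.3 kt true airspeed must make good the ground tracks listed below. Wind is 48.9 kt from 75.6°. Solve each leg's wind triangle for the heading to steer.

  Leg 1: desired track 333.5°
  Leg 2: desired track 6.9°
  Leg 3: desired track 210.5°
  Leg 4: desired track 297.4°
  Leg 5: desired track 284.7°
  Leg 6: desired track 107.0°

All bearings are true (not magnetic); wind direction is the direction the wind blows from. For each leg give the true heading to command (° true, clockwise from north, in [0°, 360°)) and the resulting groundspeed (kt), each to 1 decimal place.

Leg 1: desired track 333.5°; wind correction +26.2° → command heading 359.7°, groundspeed 107.4 kt
Leg 2: desired track 6.9°; wind correction +24.9° → command heading 31.8°, groundspeed 80.5 kt
Leg 3: desired track 210.5°; wind correction -18.7° → command heading 191.8°, groundspeed 137.1 kt
Leg 4: desired track 297.4°; wind correction +17.5° → command heading 314.9°, groundspeed 139.7 kt
Leg 5: desired track 284.7°; wind correction +12.7° → command heading 297.4°, groundspeed 148.4 kt
Leg 6: desired track 107.0°; wind correction -13.6° → command heading 93.4°, groundspeed 63.5 kt

Leg 1: heading=359.7°, groundspeed=107.4 kt
Leg 2: heading=31.8°, groundspeed=80.5 kt
Leg 3: heading=191.8°, groundspeed=137.1 kt
Leg 4: heading=314.9°, groundspeed=139.7 kt
Leg 5: heading=297.4°, groundspeed=148.4 kt
Leg 6: heading=93.4°, groundspeed=63.5 kt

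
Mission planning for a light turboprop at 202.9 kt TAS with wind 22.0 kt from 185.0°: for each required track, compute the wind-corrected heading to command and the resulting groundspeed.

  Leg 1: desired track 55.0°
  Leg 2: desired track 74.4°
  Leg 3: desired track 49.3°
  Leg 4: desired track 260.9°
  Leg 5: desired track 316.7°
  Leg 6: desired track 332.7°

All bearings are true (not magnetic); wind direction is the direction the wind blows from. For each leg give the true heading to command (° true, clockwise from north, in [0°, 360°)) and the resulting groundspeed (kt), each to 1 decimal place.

Leg 1: heading=59.8°, groundspeed=216.3 kt
Leg 2: heading=80.2°, groundspeed=209.6 kt
Leg 3: heading=53.6°, groundspeed=218.1 kt
Leg 4: heading=254.9°, groundspeed=196.4 kt
Leg 5: heading=312.1°, groundspeed=216.9 kt
Leg 6: heading=329.4°, groundspeed=221.2 kt

Leg 1: desired track 55.0°; wind correction +4.8° → command heading 59.8°, groundspeed 216.3 kt
Leg 2: desired track 74.4°; wind correction +5.8° → command heading 80.2°, groundspeed 209.6 kt
Leg 3: desired track 49.3°; wind correction +4.3° → command heading 53.6°, groundspeed 218.1 kt
Leg 4: desired track 260.9°; wind correction -6.0° → command heading 254.9°, groundspeed 196.4 kt
Leg 5: desired track 316.7°; wind correction -4.6° → command heading 312.1°, groundspeed 216.9 kt
Leg 6: desired track 332.7°; wind correction -3.3° → command heading 329.4°, groundspeed 221.2 kt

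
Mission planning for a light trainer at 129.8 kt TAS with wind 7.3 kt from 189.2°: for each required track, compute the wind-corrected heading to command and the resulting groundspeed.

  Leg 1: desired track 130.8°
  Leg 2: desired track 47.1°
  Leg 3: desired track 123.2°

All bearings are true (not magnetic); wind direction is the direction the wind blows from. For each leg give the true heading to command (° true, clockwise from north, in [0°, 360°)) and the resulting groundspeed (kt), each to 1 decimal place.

Leg 1: heading=133.5°, groundspeed=125.8 kt
Leg 2: heading=49.1°, groundspeed=135.5 kt
Leg 3: heading=126.1°, groundspeed=126.7 kt

Leg 1: desired track 130.8°; wind correction +2.7° → command heading 133.5°, groundspeed 125.8 kt
Leg 2: desired track 47.1°; wind correction +2.0° → command heading 49.1°, groundspeed 135.5 kt
Leg 3: desired track 123.2°; wind correction +2.9° → command heading 126.1°, groundspeed 126.7 kt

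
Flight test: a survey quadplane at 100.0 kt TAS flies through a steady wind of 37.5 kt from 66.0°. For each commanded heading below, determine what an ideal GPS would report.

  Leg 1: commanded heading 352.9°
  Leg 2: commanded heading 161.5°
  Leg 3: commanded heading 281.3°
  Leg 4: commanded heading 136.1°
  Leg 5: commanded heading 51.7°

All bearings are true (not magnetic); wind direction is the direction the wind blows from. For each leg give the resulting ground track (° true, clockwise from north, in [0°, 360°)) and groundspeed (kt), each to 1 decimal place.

Leg 1: heading 352.9°; drift -21.9° → track 331.0°, groundspeed 96.1 kt
Leg 2: heading 161.5°; drift +19.8° → track 181.3°, groundspeed 110.1 kt
Leg 3: heading 281.3°; drift -9.4° → track 271.9°, groundspeed 132.4 kt
Leg 4: heading 136.1°; drift +22.0° → track 158.1°, groundspeed 94.1 kt
Leg 5: heading 51.7°; drift -8.3° → track 43.4°, groundspeed 64.3 kt

Leg 1: track=331.0°, groundspeed=96.1 kt
Leg 2: track=181.3°, groundspeed=110.1 kt
Leg 3: track=271.9°, groundspeed=132.4 kt
Leg 4: track=158.1°, groundspeed=94.1 kt
Leg 5: track=43.4°, groundspeed=64.3 kt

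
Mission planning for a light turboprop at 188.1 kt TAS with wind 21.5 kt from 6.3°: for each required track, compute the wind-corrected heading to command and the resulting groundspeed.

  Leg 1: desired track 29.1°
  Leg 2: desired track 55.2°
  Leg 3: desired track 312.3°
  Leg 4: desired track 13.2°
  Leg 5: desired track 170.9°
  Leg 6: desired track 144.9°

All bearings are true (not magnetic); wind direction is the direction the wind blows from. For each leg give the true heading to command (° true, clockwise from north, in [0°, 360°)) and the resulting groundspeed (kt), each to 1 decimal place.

Leg 1: desired track 29.1°; wind correction -2.5° → command heading 26.6°, groundspeed 168.1 kt
Leg 2: desired track 55.2°; wind correction -4.9° → command heading 50.3°, groundspeed 173.3 kt
Leg 3: desired track 312.3°; wind correction +5.3° → command heading 317.6°, groundspeed 174.7 kt
Leg 4: desired track 13.2°; wind correction -0.8° → command heading 12.4°, groundspeed 166.7 kt
Leg 5: desired track 170.9°; wind correction -1.7° → command heading 169.2°, groundspeed 208.7 kt
Leg 6: desired track 144.9°; wind correction -4.3° → command heading 140.6°, groundspeed 203.7 kt

Leg 1: heading=26.6°, groundspeed=168.1 kt
Leg 2: heading=50.3°, groundspeed=173.3 kt
Leg 3: heading=317.6°, groundspeed=174.7 kt
Leg 4: heading=12.4°, groundspeed=166.7 kt
Leg 5: heading=169.2°, groundspeed=208.7 kt
Leg 6: heading=140.6°, groundspeed=203.7 kt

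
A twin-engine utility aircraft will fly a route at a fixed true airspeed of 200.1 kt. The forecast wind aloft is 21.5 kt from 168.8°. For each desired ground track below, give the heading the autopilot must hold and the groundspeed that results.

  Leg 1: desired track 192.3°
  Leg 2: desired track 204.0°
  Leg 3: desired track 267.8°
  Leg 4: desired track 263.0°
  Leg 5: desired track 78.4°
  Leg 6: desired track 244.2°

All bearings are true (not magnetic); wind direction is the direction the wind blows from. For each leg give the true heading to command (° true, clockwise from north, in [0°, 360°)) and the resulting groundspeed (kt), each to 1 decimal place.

Leg 1: desired track 192.3°; wind correction -2.5° → command heading 189.8°, groundspeed 180.2 kt
Leg 2: desired track 204.0°; wind correction -3.6° → command heading 200.4°, groundspeed 182.1 kt
Leg 3: desired track 267.8°; wind correction -6.1° → command heading 261.7°, groundspeed 202.3 kt
Leg 4: desired track 263.0°; wind correction -6.2° → command heading 256.8°, groundspeed 200.5 kt
Leg 5: desired track 78.4°; wind correction +6.2° → command heading 84.6°, groundspeed 199.1 kt
Leg 6: desired track 244.2°; wind correction -6.0° → command heading 238.2°, groundspeed 193.6 kt

Leg 1: heading=189.8°, groundspeed=180.2 kt
Leg 2: heading=200.4°, groundspeed=182.1 kt
Leg 3: heading=261.7°, groundspeed=202.3 kt
Leg 4: heading=256.8°, groundspeed=200.5 kt
Leg 5: heading=84.6°, groundspeed=199.1 kt
Leg 6: heading=238.2°, groundspeed=193.6 kt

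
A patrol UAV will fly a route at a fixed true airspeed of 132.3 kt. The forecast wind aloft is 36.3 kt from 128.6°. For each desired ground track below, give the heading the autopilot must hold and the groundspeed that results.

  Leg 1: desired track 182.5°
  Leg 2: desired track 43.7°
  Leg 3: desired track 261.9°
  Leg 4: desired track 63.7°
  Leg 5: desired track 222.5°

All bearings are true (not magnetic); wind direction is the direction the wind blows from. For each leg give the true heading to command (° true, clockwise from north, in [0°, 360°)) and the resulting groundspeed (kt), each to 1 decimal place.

Leg 1: heading=169.7°, groundspeed=107.6 kt
Leg 2: heading=59.6°, groundspeed=124.0 kt
Leg 3: heading=250.4°, groundspeed=154.5 kt
Leg 4: heading=78.1°, groundspeed=112.8 kt
Leg 5: heading=206.6°, groundspeed=129.7 kt

Leg 1: desired track 182.5°; wind correction -12.8° → command heading 169.7°, groundspeed 107.6 kt
Leg 2: desired track 43.7°; wind correction +15.9° → command heading 59.6°, groundspeed 124.0 kt
Leg 3: desired track 261.9°; wind correction -11.5° → command heading 250.4°, groundspeed 154.5 kt
Leg 4: desired track 63.7°; wind correction +14.4° → command heading 78.1°, groundspeed 112.8 kt
Leg 5: desired track 222.5°; wind correction -15.9° → command heading 206.6°, groundspeed 129.7 kt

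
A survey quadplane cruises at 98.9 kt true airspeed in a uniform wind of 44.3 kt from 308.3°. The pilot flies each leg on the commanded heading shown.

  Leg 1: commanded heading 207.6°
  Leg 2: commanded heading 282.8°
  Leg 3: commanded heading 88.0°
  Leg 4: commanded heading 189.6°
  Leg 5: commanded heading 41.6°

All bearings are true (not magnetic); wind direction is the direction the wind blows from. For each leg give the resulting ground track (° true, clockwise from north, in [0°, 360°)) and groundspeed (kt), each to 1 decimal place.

Leg 1: track=185.5°, groundspeed=115.6 kt
Leg 2: track=264.9°, groundspeed=61.9 kt
Leg 3: track=100.2°, groundspeed=135.7 kt
Leg 4: track=171.7°, groundspeed=126.3 kt
Leg 5: track=65.2°, groundspeed=110.7 kt

Leg 1: heading 207.6°; drift -22.1° → track 185.5°, groundspeed 115.6 kt
Leg 2: heading 282.8°; drift -17.9° → track 264.9°, groundspeed 61.9 kt
Leg 3: heading 88.0°; drift +12.2° → track 100.2°, groundspeed 135.7 kt
Leg 4: heading 189.6°; drift -17.9° → track 171.7°, groundspeed 126.3 kt
Leg 5: heading 41.6°; drift +23.6° → track 65.2°, groundspeed 110.7 kt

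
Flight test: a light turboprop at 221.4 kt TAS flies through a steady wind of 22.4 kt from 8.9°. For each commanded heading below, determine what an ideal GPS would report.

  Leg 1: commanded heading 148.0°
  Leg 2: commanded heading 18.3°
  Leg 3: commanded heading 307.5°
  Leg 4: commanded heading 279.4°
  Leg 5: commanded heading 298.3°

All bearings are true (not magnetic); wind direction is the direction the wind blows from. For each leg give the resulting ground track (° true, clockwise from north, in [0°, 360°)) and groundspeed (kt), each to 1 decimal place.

Leg 1: track=151.5°, groundspeed=238.8 kt
Leg 2: track=19.4°, groundspeed=199.3 kt
Leg 3: track=302.2°, groundspeed=211.6 kt
Leg 4: track=273.6°, groundspeed=222.3 kt
Leg 5: track=292.7°, groundspeed=215.0 kt

Leg 1: heading 148.0°; drift +3.5° → track 151.5°, groundspeed 238.8 kt
Leg 2: heading 18.3°; drift +1.1° → track 19.4°, groundspeed 199.3 kt
Leg 3: heading 307.5°; drift -5.3° → track 302.2°, groundspeed 211.6 kt
Leg 4: heading 279.4°; drift -5.8° → track 273.6°, groundspeed 222.3 kt
Leg 5: heading 298.3°; drift -5.6° → track 292.7°, groundspeed 215.0 kt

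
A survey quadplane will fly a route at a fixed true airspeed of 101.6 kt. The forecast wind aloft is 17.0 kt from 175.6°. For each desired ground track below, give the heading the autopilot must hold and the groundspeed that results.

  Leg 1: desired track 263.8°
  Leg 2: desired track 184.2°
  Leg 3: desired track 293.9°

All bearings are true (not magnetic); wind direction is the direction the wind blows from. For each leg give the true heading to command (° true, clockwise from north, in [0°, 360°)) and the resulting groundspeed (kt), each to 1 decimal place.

Leg 1: heading=254.2°, groundspeed=99.6 kt
Leg 2: heading=182.8°, groundspeed=84.8 kt
Leg 3: heading=285.4°, groundspeed=108.6 kt

Leg 1: desired track 263.8°; wind correction -9.6° → command heading 254.2°, groundspeed 99.6 kt
Leg 2: desired track 184.2°; wind correction -1.4° → command heading 182.8°, groundspeed 84.8 kt
Leg 3: desired track 293.9°; wind correction -8.5° → command heading 285.4°, groundspeed 108.6 kt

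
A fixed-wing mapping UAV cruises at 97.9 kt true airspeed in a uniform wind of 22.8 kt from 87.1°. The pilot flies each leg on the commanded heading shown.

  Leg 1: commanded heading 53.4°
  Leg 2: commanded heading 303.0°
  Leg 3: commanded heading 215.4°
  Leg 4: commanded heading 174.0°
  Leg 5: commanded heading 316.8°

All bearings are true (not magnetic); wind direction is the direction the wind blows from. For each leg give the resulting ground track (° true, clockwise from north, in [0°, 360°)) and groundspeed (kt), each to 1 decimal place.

Leg 1: heading 53.4°; drift -9.1° → track 44.3°, groundspeed 79.9 kt
Leg 2: heading 303.0°; drift -6.6° → track 296.4°, groundspeed 117.1 kt
Leg 3: heading 215.4°; drift +9.1° → track 224.5°, groundspeed 113.5 kt
Leg 4: heading 174.0°; drift +13.3° → track 187.3°, groundspeed 99.3 kt
Leg 5: heading 316.8°; drift -8.8° → track 308.0°, groundspeed 114.0 kt

Leg 1: track=44.3°, groundspeed=79.9 kt
Leg 2: track=296.4°, groundspeed=117.1 kt
Leg 3: track=224.5°, groundspeed=113.5 kt
Leg 4: track=187.3°, groundspeed=99.3 kt
Leg 5: track=308.0°, groundspeed=114.0 kt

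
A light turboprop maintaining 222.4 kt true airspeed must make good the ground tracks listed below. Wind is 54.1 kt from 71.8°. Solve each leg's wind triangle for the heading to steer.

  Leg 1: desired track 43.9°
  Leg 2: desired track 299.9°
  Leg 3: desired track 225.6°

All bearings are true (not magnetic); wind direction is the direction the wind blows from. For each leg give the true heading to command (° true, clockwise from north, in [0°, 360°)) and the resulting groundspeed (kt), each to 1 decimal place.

Leg 1: heading=50.4°, groundspeed=173.1 kt
Leg 2: heading=310.3°, groundspeed=254.9 kt
Leg 3: heading=219.4°, groundspeed=269.7 kt

Leg 1: desired track 43.9°; wind correction +6.5° → command heading 50.4°, groundspeed 173.1 kt
Leg 2: desired track 299.9°; wind correction +10.4° → command heading 310.3°, groundspeed 254.9 kt
Leg 3: desired track 225.6°; wind correction -6.2° → command heading 219.4°, groundspeed 269.7 kt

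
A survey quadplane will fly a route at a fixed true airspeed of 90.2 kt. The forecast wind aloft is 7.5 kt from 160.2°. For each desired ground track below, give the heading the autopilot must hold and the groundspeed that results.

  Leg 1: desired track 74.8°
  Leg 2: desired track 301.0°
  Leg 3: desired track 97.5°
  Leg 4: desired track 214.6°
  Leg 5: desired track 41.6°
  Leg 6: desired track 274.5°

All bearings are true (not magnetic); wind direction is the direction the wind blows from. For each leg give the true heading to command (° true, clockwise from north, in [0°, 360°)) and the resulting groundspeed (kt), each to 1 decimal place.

Leg 1: desired track 74.8°; wind correction +4.8° → command heading 79.6°, groundspeed 89.3 kt
Leg 2: desired track 301.0°; wind correction -3.0° → command heading 298.0°, groundspeed 95.9 kt
Leg 3: desired track 97.5°; wind correction +4.2° → command heading 101.7°, groundspeed 86.5 kt
Leg 4: desired track 214.6°; wind correction -3.9° → command heading 210.7°, groundspeed 85.6 kt
Leg 5: desired track 41.6°; wind correction +4.2° → command heading 45.8°, groundspeed 93.5 kt
Leg 6: desired track 274.5°; wind correction -4.3° → command heading 270.2°, groundspeed 93.0 kt

Leg 1: heading=79.6°, groundspeed=89.3 kt
Leg 2: heading=298.0°, groundspeed=95.9 kt
Leg 3: heading=101.7°, groundspeed=86.5 kt
Leg 4: heading=210.7°, groundspeed=85.6 kt
Leg 5: heading=45.8°, groundspeed=93.5 kt
Leg 6: heading=270.2°, groundspeed=93.0 kt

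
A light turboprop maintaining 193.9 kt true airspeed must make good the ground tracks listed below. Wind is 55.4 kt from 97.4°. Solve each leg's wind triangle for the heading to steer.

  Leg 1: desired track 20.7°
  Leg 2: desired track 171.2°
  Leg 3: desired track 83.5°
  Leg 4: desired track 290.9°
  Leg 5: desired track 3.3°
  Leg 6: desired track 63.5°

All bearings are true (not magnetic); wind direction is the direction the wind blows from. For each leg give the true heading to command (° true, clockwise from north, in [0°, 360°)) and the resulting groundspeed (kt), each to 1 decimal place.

Leg 1: desired track 20.7°; wind correction +16.1° → command heading 36.8°, groundspeed 173.5 kt
Leg 2: desired track 171.2°; wind correction -15.9° → command heading 155.3°, groundspeed 171.0 kt
Leg 3: desired track 83.5°; wind correction +3.9° → command heading 87.4°, groundspeed 139.7 kt
Leg 4: desired track 290.9°; wind correction +3.8° → command heading 294.7°, groundspeed 247.3 kt
Leg 5: desired track 3.3°; wind correction +16.6° → command heading 19.9°, groundspeed 189.8 kt
Leg 6: desired track 63.5°; wind correction +9.2° → command heading 72.7°, groundspeed 145.4 kt

Leg 1: heading=36.8°, groundspeed=173.5 kt
Leg 2: heading=155.3°, groundspeed=171.0 kt
Leg 3: heading=87.4°, groundspeed=139.7 kt
Leg 4: heading=294.7°, groundspeed=247.3 kt
Leg 5: heading=19.9°, groundspeed=189.8 kt
Leg 6: heading=72.7°, groundspeed=145.4 kt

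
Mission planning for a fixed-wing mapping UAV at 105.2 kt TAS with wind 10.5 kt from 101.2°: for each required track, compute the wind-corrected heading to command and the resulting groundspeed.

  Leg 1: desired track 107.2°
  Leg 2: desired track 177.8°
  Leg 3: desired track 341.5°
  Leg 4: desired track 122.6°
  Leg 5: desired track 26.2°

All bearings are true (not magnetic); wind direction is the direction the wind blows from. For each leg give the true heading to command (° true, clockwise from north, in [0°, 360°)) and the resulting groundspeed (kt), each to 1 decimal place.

Leg 1: desired track 107.2°; wind correction -0.6° → command heading 106.6°, groundspeed 94.8 kt
Leg 2: desired track 177.8°; wind correction -5.6° → command heading 172.2°, groundspeed 102.3 kt
Leg 3: desired track 341.5°; wind correction +5.0° → command heading 346.5°, groundspeed 110.0 kt
Leg 4: desired track 122.6°; wind correction -2.1° → command heading 120.5°, groundspeed 95.4 kt
Leg 5: desired track 26.2°; wind correction +5.5° → command heading 31.7°, groundspeed 102.0 kt

Leg 1: heading=106.6°, groundspeed=94.8 kt
Leg 2: heading=172.2°, groundspeed=102.3 kt
Leg 3: heading=346.5°, groundspeed=110.0 kt
Leg 4: heading=120.5°, groundspeed=95.4 kt
Leg 5: heading=31.7°, groundspeed=102.0 kt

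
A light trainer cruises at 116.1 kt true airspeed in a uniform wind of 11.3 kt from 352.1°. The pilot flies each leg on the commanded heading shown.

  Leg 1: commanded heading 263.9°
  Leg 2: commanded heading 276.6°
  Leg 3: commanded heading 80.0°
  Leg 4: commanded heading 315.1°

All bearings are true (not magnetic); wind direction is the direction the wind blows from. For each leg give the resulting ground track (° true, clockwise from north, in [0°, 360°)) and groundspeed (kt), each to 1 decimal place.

Leg 1: track=258.3°, groundspeed=116.3 kt
Leg 2: track=271.1°, groundspeed=113.8 kt
Leg 3: track=85.6°, groundspeed=116.2 kt
Leg 4: track=311.5°, groundspeed=107.3 kt

Leg 1: heading 263.9°; drift -5.6° → track 258.3°, groundspeed 116.3 kt
Leg 2: heading 276.6°; drift -5.5° → track 271.1°, groundspeed 113.8 kt
Leg 3: heading 80.0°; drift +5.6° → track 85.6°, groundspeed 116.2 kt
Leg 4: heading 315.1°; drift -3.6° → track 311.5°, groundspeed 107.3 kt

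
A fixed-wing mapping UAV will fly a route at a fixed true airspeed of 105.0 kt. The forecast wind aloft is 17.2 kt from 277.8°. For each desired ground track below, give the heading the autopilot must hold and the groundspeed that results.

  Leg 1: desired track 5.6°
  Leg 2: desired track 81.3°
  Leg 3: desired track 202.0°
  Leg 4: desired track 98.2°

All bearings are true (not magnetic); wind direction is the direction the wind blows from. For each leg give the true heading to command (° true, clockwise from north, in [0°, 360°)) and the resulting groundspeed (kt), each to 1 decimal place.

Leg 1: heading=356.2°, groundspeed=102.9 kt
Leg 2: heading=78.6°, groundspeed=121.4 kt
Leg 3: heading=211.1°, groundspeed=99.4 kt
Leg 4: heading=98.3°, groundspeed=122.2 kt

Leg 1: desired track 5.6°; wind correction -9.4° → command heading 356.2°, groundspeed 102.9 kt
Leg 2: desired track 81.3°; wind correction -2.7° → command heading 78.6°, groundspeed 121.4 kt
Leg 3: desired track 202.0°; wind correction +9.1° → command heading 211.1°, groundspeed 99.4 kt
Leg 4: desired track 98.2°; wind correction +0.1° → command heading 98.3°, groundspeed 122.2 kt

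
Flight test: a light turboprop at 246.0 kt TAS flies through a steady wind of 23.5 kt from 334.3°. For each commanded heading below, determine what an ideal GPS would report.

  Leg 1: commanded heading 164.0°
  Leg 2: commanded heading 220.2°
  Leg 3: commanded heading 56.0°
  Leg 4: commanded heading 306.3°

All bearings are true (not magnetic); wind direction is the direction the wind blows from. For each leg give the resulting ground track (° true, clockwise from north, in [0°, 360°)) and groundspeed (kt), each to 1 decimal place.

Leg 1: heading 164.0°; drift -0.8° → track 163.2°, groundspeed 269.2 kt
Leg 2: heading 220.2°; drift -4.8° → track 215.4°, groundspeed 256.5 kt
Leg 3: heading 56.0°; drift +5.5° → track 61.5°, groundspeed 243.7 kt
Leg 4: heading 306.3°; drift -2.8° → track 303.5°, groundspeed 225.5 kt

Leg 1: track=163.2°, groundspeed=269.2 kt
Leg 2: track=215.4°, groundspeed=256.5 kt
Leg 3: track=61.5°, groundspeed=243.7 kt
Leg 4: track=303.5°, groundspeed=225.5 kt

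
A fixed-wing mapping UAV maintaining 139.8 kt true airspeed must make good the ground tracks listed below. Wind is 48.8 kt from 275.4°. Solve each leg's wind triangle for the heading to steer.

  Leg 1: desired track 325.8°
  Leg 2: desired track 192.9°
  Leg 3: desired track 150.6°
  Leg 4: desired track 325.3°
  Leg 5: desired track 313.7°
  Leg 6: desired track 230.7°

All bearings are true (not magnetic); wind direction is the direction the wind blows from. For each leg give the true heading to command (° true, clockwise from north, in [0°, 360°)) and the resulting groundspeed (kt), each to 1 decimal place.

Leg 1: desired track 325.8°; wind correction -15.6° → command heading 310.2°, groundspeed 103.5 kt
Leg 2: desired track 192.9°; wind correction +20.2° → command heading 213.1°, groundspeed 124.8 kt
Leg 3: desired track 150.6°; wind correction +16.7° → command heading 167.3°, groundspeed 161.8 kt
Leg 4: desired track 325.3°; wind correction -15.5° → command heading 309.8°, groundspeed 103.3 kt
Leg 5: desired track 313.7°; wind correction -12.5° → command heading 301.2°, groundspeed 98.2 kt
Leg 6: desired track 230.7°; wind correction +14.2° → command heading 244.9°, groundspeed 100.8 kt

Leg 1: heading=310.2°, groundspeed=103.5 kt
Leg 2: heading=213.1°, groundspeed=124.8 kt
Leg 3: heading=167.3°, groundspeed=161.8 kt
Leg 4: heading=309.8°, groundspeed=103.3 kt
Leg 5: heading=301.2°, groundspeed=98.2 kt
Leg 6: heading=244.9°, groundspeed=100.8 kt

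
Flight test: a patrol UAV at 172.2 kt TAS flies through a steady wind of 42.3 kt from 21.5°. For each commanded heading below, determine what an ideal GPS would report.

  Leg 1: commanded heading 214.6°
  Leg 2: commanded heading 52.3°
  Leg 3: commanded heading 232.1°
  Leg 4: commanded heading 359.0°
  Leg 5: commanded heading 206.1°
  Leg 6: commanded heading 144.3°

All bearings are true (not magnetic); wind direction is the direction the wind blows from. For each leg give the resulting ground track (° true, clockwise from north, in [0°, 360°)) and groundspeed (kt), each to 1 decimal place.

Leg 1: track=212.0°, groundspeed=213.6 kt
Leg 2: track=61.4°, groundspeed=137.6 kt
Leg 3: track=226.2°, groundspeed=209.7 kt
Leg 4: track=352.1°, groundspeed=134.1 kt
Leg 5: track=205.2°, groundspeed=214.4 kt
Leg 6: track=154.6°, groundspeed=198.3 kt

Leg 1: heading 214.6°; drift -2.6° → track 212.0°, groundspeed 213.6 kt
Leg 2: heading 52.3°; drift +9.1° → track 61.4°, groundspeed 137.6 kt
Leg 3: heading 232.1°; drift -5.9° → track 226.2°, groundspeed 209.7 kt
Leg 4: heading 359.0°; drift -6.9° → track 352.1°, groundspeed 134.1 kt
Leg 5: heading 206.1°; drift -0.9° → track 205.2°, groundspeed 214.4 kt
Leg 6: heading 144.3°; drift +10.3° → track 154.6°, groundspeed 198.3 kt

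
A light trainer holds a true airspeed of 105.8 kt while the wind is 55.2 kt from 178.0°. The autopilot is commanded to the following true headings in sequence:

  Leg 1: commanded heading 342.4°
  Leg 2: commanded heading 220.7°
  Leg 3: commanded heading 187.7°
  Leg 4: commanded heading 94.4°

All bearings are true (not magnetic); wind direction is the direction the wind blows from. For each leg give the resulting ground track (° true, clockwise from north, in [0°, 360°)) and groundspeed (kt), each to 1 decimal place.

Leg 1: heading 342.4°; drift +5.3° → track 347.7°, groundspeed 159.7 kt
Leg 2: heading 220.7°; drift +29.8° → track 250.5°, groundspeed 75.2 kt
Leg 3: heading 187.7°; drift +10.3° → track 198.0°, groundspeed 52.2 kt
Leg 4: heading 94.4°; drift -28.8° → track 65.6°, groundspeed 113.7 kt

Leg 1: track=347.7°, groundspeed=159.7 kt
Leg 2: track=250.5°, groundspeed=75.2 kt
Leg 3: track=198.0°, groundspeed=52.2 kt
Leg 4: track=65.6°, groundspeed=113.7 kt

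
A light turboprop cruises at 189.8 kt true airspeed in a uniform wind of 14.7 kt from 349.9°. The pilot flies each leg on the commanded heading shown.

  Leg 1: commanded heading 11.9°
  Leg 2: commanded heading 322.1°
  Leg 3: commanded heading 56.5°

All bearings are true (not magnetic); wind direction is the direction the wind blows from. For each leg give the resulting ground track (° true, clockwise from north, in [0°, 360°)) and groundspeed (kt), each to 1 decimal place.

Leg 1: heading 11.9°; drift +1.8° → track 13.7°, groundspeed 176.3 kt
Leg 2: heading 322.1°; drift -2.2° → track 319.9°, groundspeed 176.9 kt
Leg 3: heading 56.5°; drift +4.2° → track 60.7°, groundspeed 184.5 kt

Leg 1: track=13.7°, groundspeed=176.3 kt
Leg 2: track=319.9°, groundspeed=176.9 kt
Leg 3: track=60.7°, groundspeed=184.5 kt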